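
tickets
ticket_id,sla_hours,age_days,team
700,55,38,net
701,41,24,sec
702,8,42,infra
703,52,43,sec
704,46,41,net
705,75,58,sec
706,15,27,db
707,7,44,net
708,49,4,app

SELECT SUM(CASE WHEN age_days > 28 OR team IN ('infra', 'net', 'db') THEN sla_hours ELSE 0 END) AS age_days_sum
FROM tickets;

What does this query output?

ticket_id=700: ✓ → 55
ticket_id=701: ✗
ticket_id=702: ✓ → 8
ticket_id=703: ✓ → 52
ticket_id=704: ✓ → 46
ticket_id=705: ✓ → 75
ticket_id=706: ✓ → 15
ticket_id=707: ✓ → 7
ticket_id=708: ✗
age_days_sum = 55 + 8 + 52 + 46 + 75 + 15 + 7 = 258

258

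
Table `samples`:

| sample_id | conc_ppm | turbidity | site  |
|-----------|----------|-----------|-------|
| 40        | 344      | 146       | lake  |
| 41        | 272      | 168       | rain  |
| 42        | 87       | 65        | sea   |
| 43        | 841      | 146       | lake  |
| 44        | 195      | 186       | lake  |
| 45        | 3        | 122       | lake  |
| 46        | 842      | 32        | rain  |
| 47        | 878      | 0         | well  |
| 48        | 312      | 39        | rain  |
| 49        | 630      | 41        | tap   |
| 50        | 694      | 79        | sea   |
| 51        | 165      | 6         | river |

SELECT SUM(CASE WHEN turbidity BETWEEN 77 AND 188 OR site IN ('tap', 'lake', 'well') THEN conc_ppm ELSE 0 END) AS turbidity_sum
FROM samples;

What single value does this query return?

sample_id=40: ✓ → 344
sample_id=41: ✓ → 272
sample_id=42: ✗
sample_id=43: ✓ → 841
sample_id=44: ✓ → 195
sample_id=45: ✓ → 3
sample_id=46: ✗
sample_id=47: ✓ → 878
sample_id=48: ✗
sample_id=49: ✓ → 630
sample_id=50: ✓ → 694
sample_id=51: ✗
turbidity_sum = 344 + 272 + 841 + 195 + 3 + 878 + 630 + 694 = 3857

3857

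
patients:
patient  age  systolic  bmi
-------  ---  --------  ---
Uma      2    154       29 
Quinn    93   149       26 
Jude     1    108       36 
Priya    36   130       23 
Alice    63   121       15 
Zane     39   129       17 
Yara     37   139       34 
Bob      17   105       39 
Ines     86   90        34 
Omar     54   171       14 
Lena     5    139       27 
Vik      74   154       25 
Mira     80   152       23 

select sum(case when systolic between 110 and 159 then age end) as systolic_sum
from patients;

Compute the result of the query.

429

patient=Uma: ✓ → 2
patient=Quinn: ✓ → 93
patient=Jude: ✗
patient=Priya: ✓ → 36
patient=Alice: ✓ → 63
patient=Zane: ✓ → 39
patient=Yara: ✓ → 37
patient=Bob: ✗
patient=Ines: ✗
patient=Omar: ✗
patient=Lena: ✓ → 5
patient=Vik: ✓ → 74
patient=Mira: ✓ → 80
systolic_sum = 2 + 93 + 36 + 63 + 39 + 37 + 5 + 74 + 80 = 429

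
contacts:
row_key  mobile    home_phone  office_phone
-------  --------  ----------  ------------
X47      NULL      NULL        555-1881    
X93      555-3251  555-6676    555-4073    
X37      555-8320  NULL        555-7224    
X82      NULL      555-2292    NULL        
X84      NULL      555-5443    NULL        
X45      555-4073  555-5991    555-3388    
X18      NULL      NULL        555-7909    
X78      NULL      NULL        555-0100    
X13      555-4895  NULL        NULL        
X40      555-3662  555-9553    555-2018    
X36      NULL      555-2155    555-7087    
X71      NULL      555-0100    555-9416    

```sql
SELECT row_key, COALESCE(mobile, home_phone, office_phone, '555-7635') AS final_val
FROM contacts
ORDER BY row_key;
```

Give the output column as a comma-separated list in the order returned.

row_key=X13: mobile=555-4895 → 555-4895
row_key=X18: mobile=NULL, home_phone=NULL, office_phone=555-7909 → 555-7909
row_key=X36: mobile=NULL, home_phone=555-2155 → 555-2155
row_key=X37: mobile=555-8320 → 555-8320
row_key=X40: mobile=555-3662 → 555-3662
row_key=X45: mobile=555-4073 → 555-4073
row_key=X47: mobile=NULL, home_phone=NULL, office_phone=555-1881 → 555-1881
row_key=X71: mobile=NULL, home_phone=555-0100 → 555-0100
row_key=X78: mobile=NULL, home_phone=NULL, office_phone=555-0100 → 555-0100
row_key=X82: mobile=NULL, home_phone=555-2292 → 555-2292
row_key=X84: mobile=NULL, home_phone=555-5443 → 555-5443
row_key=X93: mobile=555-3251 → 555-3251

555-4895, 555-7909, 555-2155, 555-8320, 555-3662, 555-4073, 555-1881, 555-0100, 555-0100, 555-2292, 555-5443, 555-3251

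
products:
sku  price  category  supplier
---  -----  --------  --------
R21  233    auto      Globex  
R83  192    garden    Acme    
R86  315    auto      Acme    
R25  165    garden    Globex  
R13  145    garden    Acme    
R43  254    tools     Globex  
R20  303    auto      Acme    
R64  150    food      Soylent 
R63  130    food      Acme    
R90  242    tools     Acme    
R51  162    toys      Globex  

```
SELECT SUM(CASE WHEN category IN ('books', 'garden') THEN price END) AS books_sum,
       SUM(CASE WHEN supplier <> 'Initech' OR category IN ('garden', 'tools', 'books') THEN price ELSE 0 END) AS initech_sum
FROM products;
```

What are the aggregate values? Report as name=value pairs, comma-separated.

books_sum=502, initech_sum=2291

[books_sum: category IN ('books', 'garden')]
sku=R21: ✗
sku=R83: ✓ → 192
sku=R86: ✗
sku=R25: ✓ → 165
sku=R13: ✓ → 145
sku=R43: ✗
sku=R20: ✗
sku=R64: ✗
sku=R63: ✗
sku=R90: ✗
sku=R51: ✗
books_sum = 192 + 165 + 145 = 502
—
[initech_sum: supplier <> 'Initech' OR category IN ('garden', 'tools', 'books')]
sku=R21: ✓ → 233
sku=R83: ✓ → 192
sku=R86: ✓ → 315
sku=R25: ✓ → 165
sku=R13: ✓ → 145
sku=R43: ✓ → 254
sku=R20: ✓ → 303
sku=R64: ✓ → 150
sku=R63: ✓ → 130
sku=R90: ✓ → 242
sku=R51: ✓ → 162
initech_sum = 233 + 192 + 315 + 165 + 145 + 254 + 303 + 150 + 130 + 242 + 162 = 2291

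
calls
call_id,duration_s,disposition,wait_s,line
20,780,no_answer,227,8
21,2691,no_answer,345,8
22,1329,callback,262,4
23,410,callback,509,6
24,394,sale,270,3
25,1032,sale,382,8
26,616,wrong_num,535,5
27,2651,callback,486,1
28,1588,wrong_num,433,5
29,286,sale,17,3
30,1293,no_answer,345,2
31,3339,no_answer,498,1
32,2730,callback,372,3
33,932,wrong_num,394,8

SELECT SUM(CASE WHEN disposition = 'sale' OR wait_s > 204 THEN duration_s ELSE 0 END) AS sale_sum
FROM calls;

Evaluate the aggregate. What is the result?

call_id=20: ✓ → 780
call_id=21: ✓ → 2691
call_id=22: ✓ → 1329
call_id=23: ✓ → 410
call_id=24: ✓ → 394
call_id=25: ✓ → 1032
call_id=26: ✓ → 616
call_id=27: ✓ → 2651
call_id=28: ✓ → 1588
call_id=29: ✓ → 286
call_id=30: ✓ → 1293
call_id=31: ✓ → 3339
call_id=32: ✓ → 2730
call_id=33: ✓ → 932
sale_sum = 780 + 2691 + 1329 + 410 + 394 + 1032 + 616 + 2651 + 1588 + 286 + 1293 + 3339 + 2730 + 932 = 20071

20071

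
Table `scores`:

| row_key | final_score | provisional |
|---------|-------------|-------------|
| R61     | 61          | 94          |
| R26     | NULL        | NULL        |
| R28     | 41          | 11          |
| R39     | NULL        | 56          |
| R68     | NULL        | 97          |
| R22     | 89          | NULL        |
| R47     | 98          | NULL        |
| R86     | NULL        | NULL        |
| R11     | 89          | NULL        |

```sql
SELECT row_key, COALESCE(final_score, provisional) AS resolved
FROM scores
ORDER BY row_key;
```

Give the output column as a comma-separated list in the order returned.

89, 89, NULL, 41, 56, 98, 61, 97, NULL

row_key=R11: final_score=89 → 89
row_key=R22: final_score=89 → 89
row_key=R26: final_score=NULL, provisional=NULL (all NULL) → NULL
row_key=R28: final_score=41 → 41
row_key=R39: final_score=NULL, provisional=56 → 56
row_key=R47: final_score=98 → 98
row_key=R61: final_score=61 → 61
row_key=R68: final_score=NULL, provisional=97 → 97
row_key=R86: final_score=NULL, provisional=NULL (all NULL) → NULL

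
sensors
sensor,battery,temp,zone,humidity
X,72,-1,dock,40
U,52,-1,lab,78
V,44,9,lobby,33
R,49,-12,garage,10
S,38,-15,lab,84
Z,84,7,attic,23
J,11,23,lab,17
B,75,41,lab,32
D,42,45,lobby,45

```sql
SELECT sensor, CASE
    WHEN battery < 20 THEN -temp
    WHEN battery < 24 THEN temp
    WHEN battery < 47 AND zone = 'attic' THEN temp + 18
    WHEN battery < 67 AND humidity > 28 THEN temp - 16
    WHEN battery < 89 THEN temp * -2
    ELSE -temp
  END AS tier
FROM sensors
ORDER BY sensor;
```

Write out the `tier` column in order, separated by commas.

sensor=B: battery < 89 → -82
sensor=D: battery < 67 AND humidity > 28 → 29
sensor=J: battery < 20 → -23
sensor=R: battery < 89 → 24
sensor=S: battery < 67 AND humidity > 28 → -31
sensor=U: battery < 67 AND humidity > 28 → -17
sensor=V: battery < 67 AND humidity > 28 → -7
sensor=X: battery < 89 → 2
sensor=Z: battery < 89 → -14

-82, 29, -23, 24, -31, -17, -7, 2, -14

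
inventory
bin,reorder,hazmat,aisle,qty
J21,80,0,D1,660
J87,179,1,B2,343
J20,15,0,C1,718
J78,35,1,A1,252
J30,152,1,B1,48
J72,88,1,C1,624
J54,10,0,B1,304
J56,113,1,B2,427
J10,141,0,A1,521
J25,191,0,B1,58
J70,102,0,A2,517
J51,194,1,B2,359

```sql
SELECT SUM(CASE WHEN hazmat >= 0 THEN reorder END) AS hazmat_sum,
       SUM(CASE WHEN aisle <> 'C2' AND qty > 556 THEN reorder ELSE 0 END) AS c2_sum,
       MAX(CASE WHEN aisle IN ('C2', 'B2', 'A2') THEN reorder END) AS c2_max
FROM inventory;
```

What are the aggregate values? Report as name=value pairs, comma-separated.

[hazmat_sum: hazmat >= 0]
bin=J21: ✓ → 80
bin=J87: ✓ → 179
bin=J20: ✓ → 15
bin=J78: ✓ → 35
bin=J30: ✓ → 152
bin=J72: ✓ → 88
bin=J54: ✓ → 10
bin=J56: ✓ → 113
bin=J10: ✓ → 141
bin=J25: ✓ → 191
bin=J70: ✓ → 102
bin=J51: ✓ → 194
hazmat_sum = 80 + 179 + 15 + 35 + 152 + 88 + 10 + 113 + 141 + 191 + 102 + 194 = 1300
—
[c2_sum: aisle <> 'C2' AND qty > 556]
bin=J21: ✓ → 80
bin=J87: ✗
bin=J20: ✓ → 15
bin=J78: ✗
bin=J30: ✗
bin=J72: ✓ → 88
bin=J54: ✗
bin=J56: ✗
bin=J10: ✗
bin=J25: ✗
bin=J70: ✗
bin=J51: ✗
c2_sum = 80 + 15 + 88 = 183
—
[c2_max: aisle IN ('C2', 'B2', 'A2')]
bin=J21: ✗
bin=J87: ✓ → 179
bin=J20: ✗
bin=J78: ✗
bin=J30: ✗
bin=J72: ✗
bin=J54: ✗
bin=J56: ✓ → 113
bin=J10: ✗
bin=J25: ✗
bin=J70: ✓ → 102
bin=J51: ✓ → 194
c2_max = MAX(179, 113, 102, 194) = 194

hazmat_sum=1300, c2_sum=183, c2_max=194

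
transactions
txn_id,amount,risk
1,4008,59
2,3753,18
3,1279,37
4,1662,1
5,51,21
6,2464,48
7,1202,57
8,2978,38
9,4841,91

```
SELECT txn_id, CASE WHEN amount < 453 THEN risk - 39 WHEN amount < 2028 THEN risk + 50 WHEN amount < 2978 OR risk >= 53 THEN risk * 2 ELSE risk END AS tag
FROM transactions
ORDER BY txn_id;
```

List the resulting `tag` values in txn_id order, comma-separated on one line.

118, 18, 87, 51, -18, 96, 107, 38, 182

txn_id=1: amount < 2978 OR risk >= 53 → 118
txn_id=2: ELSE → 18
txn_id=3: amount < 2028 → 87
txn_id=4: amount < 2028 → 51
txn_id=5: amount < 453 → -18
txn_id=6: amount < 2978 OR risk >= 53 → 96
txn_id=7: amount < 2028 → 107
txn_id=8: ELSE → 38
txn_id=9: amount < 2978 OR risk >= 53 → 182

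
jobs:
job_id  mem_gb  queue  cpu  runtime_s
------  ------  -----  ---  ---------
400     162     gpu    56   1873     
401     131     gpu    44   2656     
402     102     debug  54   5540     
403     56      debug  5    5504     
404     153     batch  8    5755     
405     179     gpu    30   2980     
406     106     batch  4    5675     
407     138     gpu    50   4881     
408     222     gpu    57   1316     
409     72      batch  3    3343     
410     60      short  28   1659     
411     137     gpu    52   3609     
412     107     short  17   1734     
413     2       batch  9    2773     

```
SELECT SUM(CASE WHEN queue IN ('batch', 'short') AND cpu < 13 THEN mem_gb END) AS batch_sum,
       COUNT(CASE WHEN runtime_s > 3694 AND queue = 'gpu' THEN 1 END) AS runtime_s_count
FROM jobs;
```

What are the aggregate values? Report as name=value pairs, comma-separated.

batch_sum=333, runtime_s_count=1

[batch_sum: queue IN ('batch', 'short') AND cpu < 13]
job_id=400: ✗
job_id=401: ✗
job_id=402: ✗
job_id=403: ✗
job_id=404: ✓ → 153
job_id=405: ✗
job_id=406: ✓ → 106
job_id=407: ✗
job_id=408: ✗
job_id=409: ✓ → 72
job_id=410: ✗
job_id=411: ✗
job_id=412: ✗
job_id=413: ✓ → 2
batch_sum = 153 + 106 + 72 + 2 = 333
—
[runtime_s_count: runtime_s > 3694 AND queue = 'gpu']
job_id=400: ✗
job_id=401: ✗
job_id=402: ✗
job_id=403: ✗
job_id=404: ✗
job_id=405: ✗
job_id=406: ✗
job_id=407: ✓ → 1
job_id=408: ✗
job_id=409: ✗
job_id=410: ✗
job_id=411: ✗
job_id=412: ✗
job_id=413: ✗
runtime_s_count = COUNT(1) = 1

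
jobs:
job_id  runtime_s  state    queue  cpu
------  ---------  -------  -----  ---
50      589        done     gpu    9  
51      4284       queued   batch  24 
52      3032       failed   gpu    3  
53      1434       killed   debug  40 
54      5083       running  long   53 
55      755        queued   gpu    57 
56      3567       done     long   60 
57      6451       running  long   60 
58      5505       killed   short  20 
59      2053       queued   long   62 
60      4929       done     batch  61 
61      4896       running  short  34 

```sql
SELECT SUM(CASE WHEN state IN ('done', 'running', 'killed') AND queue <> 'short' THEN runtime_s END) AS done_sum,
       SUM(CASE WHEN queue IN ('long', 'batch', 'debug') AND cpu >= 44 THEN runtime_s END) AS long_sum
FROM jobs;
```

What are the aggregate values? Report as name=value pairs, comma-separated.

done_sum=22053, long_sum=22083

[done_sum: state IN ('done', 'running', 'killed') AND queue <> 'short']
job_id=50: ✓ → 589
job_id=51: ✗
job_id=52: ✗
job_id=53: ✓ → 1434
job_id=54: ✓ → 5083
job_id=55: ✗
job_id=56: ✓ → 3567
job_id=57: ✓ → 6451
job_id=58: ✗
job_id=59: ✗
job_id=60: ✓ → 4929
job_id=61: ✗
done_sum = 589 + 1434 + 5083 + 3567 + 6451 + 4929 = 22053
—
[long_sum: queue IN ('long', 'batch', 'debug') AND cpu >= 44]
job_id=50: ✗
job_id=51: ✗
job_id=52: ✗
job_id=53: ✗
job_id=54: ✓ → 5083
job_id=55: ✗
job_id=56: ✓ → 3567
job_id=57: ✓ → 6451
job_id=58: ✗
job_id=59: ✓ → 2053
job_id=60: ✓ → 4929
job_id=61: ✗
long_sum = 5083 + 3567 + 6451 + 2053 + 4929 = 22083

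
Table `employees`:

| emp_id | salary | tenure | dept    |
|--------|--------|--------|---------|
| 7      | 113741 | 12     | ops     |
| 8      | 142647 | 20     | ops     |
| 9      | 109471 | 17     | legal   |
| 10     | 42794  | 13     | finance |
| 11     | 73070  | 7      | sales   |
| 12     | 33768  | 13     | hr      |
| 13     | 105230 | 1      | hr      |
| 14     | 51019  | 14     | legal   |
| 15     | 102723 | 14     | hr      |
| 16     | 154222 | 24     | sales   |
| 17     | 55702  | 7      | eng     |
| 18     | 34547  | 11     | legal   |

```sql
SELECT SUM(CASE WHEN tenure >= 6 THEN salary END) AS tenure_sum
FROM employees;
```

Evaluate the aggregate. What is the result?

913704

emp_id=7: ✓ → 113741
emp_id=8: ✓ → 142647
emp_id=9: ✓ → 109471
emp_id=10: ✓ → 42794
emp_id=11: ✓ → 73070
emp_id=12: ✓ → 33768
emp_id=13: ✗
emp_id=14: ✓ → 51019
emp_id=15: ✓ → 102723
emp_id=16: ✓ → 154222
emp_id=17: ✓ → 55702
emp_id=18: ✓ → 34547
tenure_sum = 113741 + 142647 + 109471 + 42794 + 73070 + 33768 + 51019 + 102723 + 154222 + 55702 + 34547 = 913704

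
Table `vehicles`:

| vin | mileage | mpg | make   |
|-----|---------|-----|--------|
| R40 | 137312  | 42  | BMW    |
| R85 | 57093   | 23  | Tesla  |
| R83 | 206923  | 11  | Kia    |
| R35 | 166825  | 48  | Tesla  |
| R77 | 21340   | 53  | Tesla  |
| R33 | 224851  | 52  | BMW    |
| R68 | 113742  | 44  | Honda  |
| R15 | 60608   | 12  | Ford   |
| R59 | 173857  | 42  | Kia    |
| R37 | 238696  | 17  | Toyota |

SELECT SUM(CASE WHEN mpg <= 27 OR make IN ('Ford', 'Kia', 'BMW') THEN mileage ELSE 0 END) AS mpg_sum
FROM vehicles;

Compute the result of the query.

vin=R40: ✓ → 137312
vin=R85: ✓ → 57093
vin=R83: ✓ → 206923
vin=R35: ✗
vin=R77: ✗
vin=R33: ✓ → 224851
vin=R68: ✗
vin=R15: ✓ → 60608
vin=R59: ✓ → 173857
vin=R37: ✓ → 238696
mpg_sum = 137312 + 57093 + 206923 + 224851 + 60608 + 173857 + 238696 = 1099340

1099340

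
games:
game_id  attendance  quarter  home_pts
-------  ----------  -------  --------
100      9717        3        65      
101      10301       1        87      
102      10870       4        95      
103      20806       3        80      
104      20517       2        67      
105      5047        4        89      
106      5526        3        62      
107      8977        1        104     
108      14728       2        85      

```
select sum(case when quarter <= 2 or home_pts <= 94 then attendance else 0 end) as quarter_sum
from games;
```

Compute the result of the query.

game_id=100: ✓ → 9717
game_id=101: ✓ → 10301
game_id=102: ✗
game_id=103: ✓ → 20806
game_id=104: ✓ → 20517
game_id=105: ✓ → 5047
game_id=106: ✓ → 5526
game_id=107: ✓ → 8977
game_id=108: ✓ → 14728
quarter_sum = 9717 + 10301 + 20806 + 20517 + 5047 + 5526 + 8977 + 14728 = 95619

95619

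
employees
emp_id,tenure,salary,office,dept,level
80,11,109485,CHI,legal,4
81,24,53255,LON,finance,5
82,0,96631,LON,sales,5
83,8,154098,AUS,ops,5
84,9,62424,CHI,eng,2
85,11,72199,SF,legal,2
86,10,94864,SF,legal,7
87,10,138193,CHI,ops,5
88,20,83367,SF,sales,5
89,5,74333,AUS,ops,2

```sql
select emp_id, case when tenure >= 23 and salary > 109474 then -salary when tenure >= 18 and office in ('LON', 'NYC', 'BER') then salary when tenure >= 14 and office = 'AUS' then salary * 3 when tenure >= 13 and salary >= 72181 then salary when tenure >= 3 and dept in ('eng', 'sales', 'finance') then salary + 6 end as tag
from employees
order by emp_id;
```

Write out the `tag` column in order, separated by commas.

emp_id=80: (no match → NULL) → NULL
emp_id=81: tenure >= 18 and office in ('LON', 'NYC', 'BER') → 53255
emp_id=82: (no match → NULL) → NULL
emp_id=83: (no match → NULL) → NULL
emp_id=84: tenure >= 3 and dept in ('eng', 'sales', 'finance') → 62430
emp_id=85: (no match → NULL) → NULL
emp_id=86: (no match → NULL) → NULL
emp_id=87: (no match → NULL) → NULL
emp_id=88: tenure >= 13 and salary >= 72181 → 83367
emp_id=89: (no match → NULL) → NULL

NULL, 53255, NULL, NULL, 62430, NULL, NULL, NULL, 83367, NULL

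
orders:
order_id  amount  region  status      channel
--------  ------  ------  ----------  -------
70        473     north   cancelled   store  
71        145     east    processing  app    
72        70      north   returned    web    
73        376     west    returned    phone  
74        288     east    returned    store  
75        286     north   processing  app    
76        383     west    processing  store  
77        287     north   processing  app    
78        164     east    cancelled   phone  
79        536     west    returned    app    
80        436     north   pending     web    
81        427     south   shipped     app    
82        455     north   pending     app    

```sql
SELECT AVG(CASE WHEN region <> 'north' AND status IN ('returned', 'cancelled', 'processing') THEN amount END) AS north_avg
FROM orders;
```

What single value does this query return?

order_id=70: ✗
order_id=71: ✓ → 145
order_id=72: ✗
order_id=73: ✓ → 376
order_id=74: ✓ → 288
order_id=75: ✗
order_id=76: ✓ → 383
order_id=77: ✗
order_id=78: ✓ → 164
order_id=79: ✓ → 536
order_id=80: ✗
order_id=81: ✗
order_id=82: ✗
north_avg = (145 + 376 + 288 + 383 + 164 + 536) / 6 = 315.3333333333

315.3333333333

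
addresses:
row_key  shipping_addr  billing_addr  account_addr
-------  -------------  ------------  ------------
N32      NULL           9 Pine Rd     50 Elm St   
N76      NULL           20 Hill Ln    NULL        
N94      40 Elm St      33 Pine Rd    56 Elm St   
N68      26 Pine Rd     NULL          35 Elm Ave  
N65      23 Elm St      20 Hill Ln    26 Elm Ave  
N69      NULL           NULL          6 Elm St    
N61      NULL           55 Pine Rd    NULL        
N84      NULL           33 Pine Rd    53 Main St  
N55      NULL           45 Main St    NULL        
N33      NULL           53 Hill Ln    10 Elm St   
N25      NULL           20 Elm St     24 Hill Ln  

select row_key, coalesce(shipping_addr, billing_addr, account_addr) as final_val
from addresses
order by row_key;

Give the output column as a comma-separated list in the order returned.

20 Elm St, 9 Pine Rd, 53 Hill Ln, 45 Main St, 55 Pine Rd, 23 Elm St, 26 Pine Rd, 6 Elm St, 20 Hill Ln, 33 Pine Rd, 40 Elm St

row_key=N25: shipping_addr=NULL, billing_addr=20 Elm St → 20 Elm St
row_key=N32: shipping_addr=NULL, billing_addr=9 Pine Rd → 9 Pine Rd
row_key=N33: shipping_addr=NULL, billing_addr=53 Hill Ln → 53 Hill Ln
row_key=N55: shipping_addr=NULL, billing_addr=45 Main St → 45 Main St
row_key=N61: shipping_addr=NULL, billing_addr=55 Pine Rd → 55 Pine Rd
row_key=N65: shipping_addr=23 Elm St → 23 Elm St
row_key=N68: shipping_addr=26 Pine Rd → 26 Pine Rd
row_key=N69: shipping_addr=NULL, billing_addr=NULL, account_addr=6 Elm St → 6 Elm St
row_key=N76: shipping_addr=NULL, billing_addr=20 Hill Ln → 20 Hill Ln
row_key=N84: shipping_addr=NULL, billing_addr=33 Pine Rd → 33 Pine Rd
row_key=N94: shipping_addr=40 Elm St → 40 Elm St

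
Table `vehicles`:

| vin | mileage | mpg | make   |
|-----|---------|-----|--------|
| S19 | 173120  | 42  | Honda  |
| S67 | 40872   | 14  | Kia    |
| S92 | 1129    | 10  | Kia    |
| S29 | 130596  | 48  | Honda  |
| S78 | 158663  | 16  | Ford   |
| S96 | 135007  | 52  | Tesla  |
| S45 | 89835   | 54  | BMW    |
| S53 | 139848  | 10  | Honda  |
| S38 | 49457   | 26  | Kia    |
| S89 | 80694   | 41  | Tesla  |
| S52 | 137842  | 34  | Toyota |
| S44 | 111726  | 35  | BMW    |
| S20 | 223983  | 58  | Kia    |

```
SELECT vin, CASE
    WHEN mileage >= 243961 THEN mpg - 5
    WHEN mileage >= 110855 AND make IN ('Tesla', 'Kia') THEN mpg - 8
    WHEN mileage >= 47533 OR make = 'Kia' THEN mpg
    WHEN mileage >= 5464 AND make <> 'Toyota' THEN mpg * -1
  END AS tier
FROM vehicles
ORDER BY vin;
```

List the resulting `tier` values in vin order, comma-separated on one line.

42, 50, 48, 26, 35, 54, 34, 10, 14, 16, 41, 10, 44

vin=S19: mileage >= 47533 OR make = 'Kia' → 42
vin=S20: mileage >= 110855 AND make IN ('Tesla', 'Kia') → 50
vin=S29: mileage >= 47533 OR make = 'Kia' → 48
vin=S38: mileage >= 47533 OR make = 'Kia' → 26
vin=S44: mileage >= 47533 OR make = 'Kia' → 35
vin=S45: mileage >= 47533 OR make = 'Kia' → 54
vin=S52: mileage >= 47533 OR make = 'Kia' → 34
vin=S53: mileage >= 47533 OR make = 'Kia' → 10
vin=S67: mileage >= 47533 OR make = 'Kia' → 14
vin=S78: mileage >= 47533 OR make = 'Kia' → 16
vin=S89: mileage >= 47533 OR make = 'Kia' → 41
vin=S92: mileage >= 47533 OR make = 'Kia' → 10
vin=S96: mileage >= 110855 AND make IN ('Tesla', 'Kia') → 44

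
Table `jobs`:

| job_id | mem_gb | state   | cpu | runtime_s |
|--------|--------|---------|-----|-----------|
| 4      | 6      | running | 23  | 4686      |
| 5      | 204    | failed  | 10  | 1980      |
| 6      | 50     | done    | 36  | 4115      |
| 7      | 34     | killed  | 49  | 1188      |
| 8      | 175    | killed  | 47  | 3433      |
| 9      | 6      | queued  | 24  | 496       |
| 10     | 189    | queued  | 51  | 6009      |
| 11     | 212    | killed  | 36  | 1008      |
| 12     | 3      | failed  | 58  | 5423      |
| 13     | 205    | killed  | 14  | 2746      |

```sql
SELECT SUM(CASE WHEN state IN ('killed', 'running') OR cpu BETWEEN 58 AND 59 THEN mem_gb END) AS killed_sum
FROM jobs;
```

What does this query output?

635

job_id=4: ✓ → 6
job_id=5: ✗
job_id=6: ✗
job_id=7: ✓ → 34
job_id=8: ✓ → 175
job_id=9: ✗
job_id=10: ✗
job_id=11: ✓ → 212
job_id=12: ✓ → 3
job_id=13: ✓ → 205
killed_sum = 6 + 34 + 175 + 212 + 3 + 205 = 635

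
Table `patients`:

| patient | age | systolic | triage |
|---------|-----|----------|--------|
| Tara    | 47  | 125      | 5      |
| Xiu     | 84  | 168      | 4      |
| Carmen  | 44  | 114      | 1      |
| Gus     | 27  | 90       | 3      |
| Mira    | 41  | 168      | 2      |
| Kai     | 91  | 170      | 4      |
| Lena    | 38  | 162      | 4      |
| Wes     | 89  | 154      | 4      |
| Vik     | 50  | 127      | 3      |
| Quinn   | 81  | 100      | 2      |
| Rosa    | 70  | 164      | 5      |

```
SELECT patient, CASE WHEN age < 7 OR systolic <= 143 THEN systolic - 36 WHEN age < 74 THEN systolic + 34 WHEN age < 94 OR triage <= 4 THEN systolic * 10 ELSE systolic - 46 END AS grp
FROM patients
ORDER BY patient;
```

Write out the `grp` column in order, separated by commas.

78, 54, 1700, 196, 202, 64, 198, 89, 91, 1540, 1680

patient=Carmen: age < 7 OR systolic <= 143 → 78
patient=Gus: age < 7 OR systolic <= 143 → 54
patient=Kai: age < 94 OR triage <= 4 → 1700
patient=Lena: age < 74 → 196
patient=Mira: age < 74 → 202
patient=Quinn: age < 7 OR systolic <= 143 → 64
patient=Rosa: age < 74 → 198
patient=Tara: age < 7 OR systolic <= 143 → 89
patient=Vik: age < 7 OR systolic <= 143 → 91
patient=Wes: age < 94 OR triage <= 4 → 1540
patient=Xiu: age < 94 OR triage <= 4 → 1680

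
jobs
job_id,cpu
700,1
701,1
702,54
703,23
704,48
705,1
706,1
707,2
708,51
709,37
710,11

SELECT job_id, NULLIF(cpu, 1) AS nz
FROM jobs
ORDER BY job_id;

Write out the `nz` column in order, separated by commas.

job_id=700: cpu=1 vs 1: equal → NULL
job_id=701: cpu=1 vs 1: equal → NULL
job_id=702: cpu=54 vs 1: differ → 54
job_id=703: cpu=23 vs 1: differ → 23
job_id=704: cpu=48 vs 1: differ → 48
job_id=705: cpu=1 vs 1: equal → NULL
job_id=706: cpu=1 vs 1: equal → NULL
job_id=707: cpu=2 vs 1: differ → 2
job_id=708: cpu=51 vs 1: differ → 51
job_id=709: cpu=37 vs 1: differ → 37
job_id=710: cpu=11 vs 1: differ → 11

NULL, NULL, 54, 23, 48, NULL, NULL, 2, 51, 37, 11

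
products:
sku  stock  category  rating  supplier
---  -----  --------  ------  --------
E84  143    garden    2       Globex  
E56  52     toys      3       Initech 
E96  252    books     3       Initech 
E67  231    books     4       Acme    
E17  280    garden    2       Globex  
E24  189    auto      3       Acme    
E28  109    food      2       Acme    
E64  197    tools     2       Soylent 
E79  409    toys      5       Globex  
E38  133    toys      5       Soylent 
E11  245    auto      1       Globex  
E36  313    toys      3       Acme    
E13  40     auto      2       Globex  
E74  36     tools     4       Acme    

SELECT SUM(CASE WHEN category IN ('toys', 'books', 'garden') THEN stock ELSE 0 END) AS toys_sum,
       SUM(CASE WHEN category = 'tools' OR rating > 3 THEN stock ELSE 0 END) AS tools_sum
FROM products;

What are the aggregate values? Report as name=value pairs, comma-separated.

toys_sum=1813, tools_sum=1006

[toys_sum: category IN ('toys', 'books', 'garden')]
sku=E84: ✓ → 143
sku=E56: ✓ → 52
sku=E96: ✓ → 252
sku=E67: ✓ → 231
sku=E17: ✓ → 280
sku=E24: ✗
sku=E28: ✗
sku=E64: ✗
sku=E79: ✓ → 409
sku=E38: ✓ → 133
sku=E11: ✗
sku=E36: ✓ → 313
sku=E13: ✗
sku=E74: ✗
toys_sum = 143 + 52 + 252 + 231 + 280 + 409 + 133 + 313 = 1813
—
[tools_sum: category = 'tools' OR rating > 3]
sku=E84: ✗
sku=E56: ✗
sku=E96: ✗
sku=E67: ✓ → 231
sku=E17: ✗
sku=E24: ✗
sku=E28: ✗
sku=E64: ✓ → 197
sku=E79: ✓ → 409
sku=E38: ✓ → 133
sku=E11: ✗
sku=E36: ✗
sku=E13: ✗
sku=E74: ✓ → 36
tools_sum = 231 + 197 + 409 + 133 + 36 = 1006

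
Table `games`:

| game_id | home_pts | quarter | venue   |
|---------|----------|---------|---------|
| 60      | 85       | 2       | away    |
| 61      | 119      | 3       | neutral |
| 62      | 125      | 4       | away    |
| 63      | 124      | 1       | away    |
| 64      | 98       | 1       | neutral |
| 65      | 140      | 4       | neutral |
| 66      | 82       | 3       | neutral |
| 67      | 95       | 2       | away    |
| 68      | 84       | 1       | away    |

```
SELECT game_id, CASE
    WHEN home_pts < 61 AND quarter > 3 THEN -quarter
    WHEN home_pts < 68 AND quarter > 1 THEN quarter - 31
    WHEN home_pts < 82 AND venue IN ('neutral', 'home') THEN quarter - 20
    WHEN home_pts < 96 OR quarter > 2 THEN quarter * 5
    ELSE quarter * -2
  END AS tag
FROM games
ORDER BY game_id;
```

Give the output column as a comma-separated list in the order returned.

10, 15, 20, -2, -2, 20, 15, 10, 5

game_id=60: home_pts < 96 OR quarter > 2 → 10
game_id=61: home_pts < 96 OR quarter > 2 → 15
game_id=62: home_pts < 96 OR quarter > 2 → 20
game_id=63: ELSE → -2
game_id=64: ELSE → -2
game_id=65: home_pts < 96 OR quarter > 2 → 20
game_id=66: home_pts < 96 OR quarter > 2 → 15
game_id=67: home_pts < 96 OR quarter > 2 → 10
game_id=68: home_pts < 96 OR quarter > 2 → 5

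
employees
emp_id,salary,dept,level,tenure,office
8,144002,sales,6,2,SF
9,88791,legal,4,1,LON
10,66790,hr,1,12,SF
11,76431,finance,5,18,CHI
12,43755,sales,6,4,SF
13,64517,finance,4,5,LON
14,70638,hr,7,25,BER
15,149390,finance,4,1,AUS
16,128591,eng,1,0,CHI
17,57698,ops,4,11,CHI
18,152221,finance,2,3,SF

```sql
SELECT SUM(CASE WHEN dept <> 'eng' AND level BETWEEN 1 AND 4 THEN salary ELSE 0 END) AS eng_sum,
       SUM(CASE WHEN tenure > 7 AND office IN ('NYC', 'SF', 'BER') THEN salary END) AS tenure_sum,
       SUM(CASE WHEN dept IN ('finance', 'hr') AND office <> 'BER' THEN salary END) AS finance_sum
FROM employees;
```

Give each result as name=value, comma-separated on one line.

eng_sum=579407, tenure_sum=137428, finance_sum=509349

[eng_sum: dept <> 'eng' AND level BETWEEN 1 AND 4]
emp_id=8: ✗
emp_id=9: ✓ → 88791
emp_id=10: ✓ → 66790
emp_id=11: ✗
emp_id=12: ✗
emp_id=13: ✓ → 64517
emp_id=14: ✗
emp_id=15: ✓ → 149390
emp_id=16: ✗
emp_id=17: ✓ → 57698
emp_id=18: ✓ → 152221
eng_sum = 88791 + 66790 + 64517 + 149390 + 57698 + 152221 = 579407
—
[tenure_sum: tenure > 7 AND office IN ('NYC', 'SF', 'BER')]
emp_id=8: ✗
emp_id=9: ✗
emp_id=10: ✓ → 66790
emp_id=11: ✗
emp_id=12: ✗
emp_id=13: ✗
emp_id=14: ✓ → 70638
emp_id=15: ✗
emp_id=16: ✗
emp_id=17: ✗
emp_id=18: ✗
tenure_sum = 66790 + 70638 = 137428
—
[finance_sum: dept IN ('finance', 'hr') AND office <> 'BER']
emp_id=8: ✗
emp_id=9: ✗
emp_id=10: ✓ → 66790
emp_id=11: ✓ → 76431
emp_id=12: ✗
emp_id=13: ✓ → 64517
emp_id=14: ✗
emp_id=15: ✓ → 149390
emp_id=16: ✗
emp_id=17: ✗
emp_id=18: ✓ → 152221
finance_sum = 66790 + 76431 + 64517 + 149390 + 152221 = 509349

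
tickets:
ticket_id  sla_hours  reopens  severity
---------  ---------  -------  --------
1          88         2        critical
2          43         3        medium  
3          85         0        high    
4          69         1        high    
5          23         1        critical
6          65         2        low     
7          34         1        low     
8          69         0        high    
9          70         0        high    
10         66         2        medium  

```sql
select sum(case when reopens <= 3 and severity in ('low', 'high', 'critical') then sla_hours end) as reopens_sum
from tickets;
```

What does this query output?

503

ticket_id=1: ✓ → 88
ticket_id=2: ✗
ticket_id=3: ✓ → 85
ticket_id=4: ✓ → 69
ticket_id=5: ✓ → 23
ticket_id=6: ✓ → 65
ticket_id=7: ✓ → 34
ticket_id=8: ✓ → 69
ticket_id=9: ✓ → 70
ticket_id=10: ✗
reopens_sum = 88 + 85 + 69 + 23 + 65 + 34 + 69 + 70 = 503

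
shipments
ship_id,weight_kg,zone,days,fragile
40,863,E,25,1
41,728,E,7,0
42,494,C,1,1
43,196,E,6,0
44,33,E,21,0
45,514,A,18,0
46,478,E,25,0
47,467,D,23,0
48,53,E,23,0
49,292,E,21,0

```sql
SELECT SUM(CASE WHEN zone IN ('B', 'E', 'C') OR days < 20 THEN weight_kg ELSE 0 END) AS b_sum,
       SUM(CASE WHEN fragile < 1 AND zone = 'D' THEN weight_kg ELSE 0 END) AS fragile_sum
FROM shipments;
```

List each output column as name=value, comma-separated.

b_sum=3651, fragile_sum=467

[b_sum: zone IN ('B', 'E', 'C') OR days < 20]
ship_id=40: ✓ → 863
ship_id=41: ✓ → 728
ship_id=42: ✓ → 494
ship_id=43: ✓ → 196
ship_id=44: ✓ → 33
ship_id=45: ✓ → 514
ship_id=46: ✓ → 478
ship_id=47: ✗
ship_id=48: ✓ → 53
ship_id=49: ✓ → 292
b_sum = 863 + 728 + 494 + 196 + 33 + 514 + 478 + 53 + 292 = 3651
—
[fragile_sum: fragile < 1 AND zone = 'D']
ship_id=40: ✗
ship_id=41: ✗
ship_id=42: ✗
ship_id=43: ✗
ship_id=44: ✗
ship_id=45: ✗
ship_id=46: ✗
ship_id=47: ✓ → 467
ship_id=48: ✗
ship_id=49: ✗
fragile_sum = 467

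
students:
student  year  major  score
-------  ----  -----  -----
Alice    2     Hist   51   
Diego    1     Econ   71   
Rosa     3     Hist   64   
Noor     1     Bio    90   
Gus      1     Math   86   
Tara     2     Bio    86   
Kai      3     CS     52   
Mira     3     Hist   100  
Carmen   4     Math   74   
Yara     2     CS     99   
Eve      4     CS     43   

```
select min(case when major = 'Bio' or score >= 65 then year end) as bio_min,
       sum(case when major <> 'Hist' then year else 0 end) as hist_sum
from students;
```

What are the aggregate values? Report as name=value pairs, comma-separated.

bio_min=1, hist_sum=18

[bio_min: major = 'Bio' or score >= 65]
student=Alice: ✗
student=Diego: ✓ → 1
student=Rosa: ✗
student=Noor: ✓ → 1
student=Gus: ✓ → 1
student=Tara: ✓ → 2
student=Kai: ✗
student=Mira: ✓ → 3
student=Carmen: ✓ → 4
student=Yara: ✓ → 2
student=Eve: ✗
bio_min = MIN(1, 1, 1, 2, 3, 4, 2) = 1
—
[hist_sum: major <> 'Hist']
student=Alice: ✗
student=Diego: ✓ → 1
student=Rosa: ✗
student=Noor: ✓ → 1
student=Gus: ✓ → 1
student=Tara: ✓ → 2
student=Kai: ✓ → 3
student=Mira: ✗
student=Carmen: ✓ → 4
student=Yara: ✓ → 2
student=Eve: ✓ → 4
hist_sum = 1 + 1 + 1 + 2 + 3 + 4 + 2 + 4 = 18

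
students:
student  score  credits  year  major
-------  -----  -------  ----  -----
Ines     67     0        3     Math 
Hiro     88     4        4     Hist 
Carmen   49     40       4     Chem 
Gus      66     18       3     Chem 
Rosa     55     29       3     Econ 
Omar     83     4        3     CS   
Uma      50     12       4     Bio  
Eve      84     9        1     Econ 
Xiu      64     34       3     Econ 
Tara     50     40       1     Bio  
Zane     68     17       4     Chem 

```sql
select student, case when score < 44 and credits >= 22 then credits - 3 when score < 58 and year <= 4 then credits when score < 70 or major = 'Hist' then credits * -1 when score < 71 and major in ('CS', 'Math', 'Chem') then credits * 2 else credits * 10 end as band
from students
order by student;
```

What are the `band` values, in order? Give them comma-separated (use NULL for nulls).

40, 90, -18, -4, 0, 40, 29, 40, 12, -34, -17

student=Carmen: score < 58 and year <= 4 → 40
student=Eve: ELSE → 90
student=Gus: score < 70 or major = 'Hist' → -18
student=Hiro: score < 70 or major = 'Hist' → -4
student=Ines: score < 70 or major = 'Hist' → 0
student=Omar: ELSE → 40
student=Rosa: score < 58 and year <= 4 → 29
student=Tara: score < 58 and year <= 4 → 40
student=Uma: score < 58 and year <= 4 → 12
student=Xiu: score < 70 or major = 'Hist' → -34
student=Zane: score < 70 or major = 'Hist' → -17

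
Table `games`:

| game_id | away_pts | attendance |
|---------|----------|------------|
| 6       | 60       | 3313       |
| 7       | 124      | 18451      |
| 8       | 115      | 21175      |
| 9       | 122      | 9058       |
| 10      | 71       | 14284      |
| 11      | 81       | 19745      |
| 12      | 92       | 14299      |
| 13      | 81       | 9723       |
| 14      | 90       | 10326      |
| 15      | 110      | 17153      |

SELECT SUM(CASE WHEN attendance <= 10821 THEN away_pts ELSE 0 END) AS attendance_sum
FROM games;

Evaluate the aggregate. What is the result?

game_id=6: ✓ → 60
game_id=7: ✗
game_id=8: ✗
game_id=9: ✓ → 122
game_id=10: ✗
game_id=11: ✗
game_id=12: ✗
game_id=13: ✓ → 81
game_id=14: ✓ → 90
game_id=15: ✗
attendance_sum = 60 + 122 + 81 + 90 = 353

353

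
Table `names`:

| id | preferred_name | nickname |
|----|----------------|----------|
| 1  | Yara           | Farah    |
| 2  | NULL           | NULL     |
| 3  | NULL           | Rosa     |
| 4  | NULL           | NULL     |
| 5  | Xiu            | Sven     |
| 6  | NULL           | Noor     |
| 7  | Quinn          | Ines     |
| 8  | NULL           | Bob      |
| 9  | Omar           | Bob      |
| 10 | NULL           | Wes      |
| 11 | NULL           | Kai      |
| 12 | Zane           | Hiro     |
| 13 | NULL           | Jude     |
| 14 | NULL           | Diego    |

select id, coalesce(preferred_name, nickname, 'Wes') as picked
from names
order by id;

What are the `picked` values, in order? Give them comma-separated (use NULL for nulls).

id=1: preferred_name=Yara → Yara
id=2: preferred_name=NULL, nickname=NULL, → literal Wes → Wes
id=3: preferred_name=NULL, nickname=Rosa → Rosa
id=4: preferred_name=NULL, nickname=NULL, → literal Wes → Wes
id=5: preferred_name=Xiu → Xiu
id=6: preferred_name=NULL, nickname=Noor → Noor
id=7: preferred_name=Quinn → Quinn
id=8: preferred_name=NULL, nickname=Bob → Bob
id=9: preferred_name=Omar → Omar
id=10: preferred_name=NULL, nickname=Wes → Wes
id=11: preferred_name=NULL, nickname=Kai → Kai
id=12: preferred_name=Zane → Zane
id=13: preferred_name=NULL, nickname=Jude → Jude
id=14: preferred_name=NULL, nickname=Diego → Diego

Yara, Wes, Rosa, Wes, Xiu, Noor, Quinn, Bob, Omar, Wes, Kai, Zane, Jude, Diego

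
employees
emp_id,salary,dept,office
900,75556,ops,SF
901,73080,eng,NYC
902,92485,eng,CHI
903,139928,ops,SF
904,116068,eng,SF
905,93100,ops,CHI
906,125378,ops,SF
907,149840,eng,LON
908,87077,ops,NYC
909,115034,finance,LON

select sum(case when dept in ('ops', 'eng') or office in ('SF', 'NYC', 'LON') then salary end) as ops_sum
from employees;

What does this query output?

emp_id=900: ✓ → 75556
emp_id=901: ✓ → 73080
emp_id=902: ✓ → 92485
emp_id=903: ✓ → 139928
emp_id=904: ✓ → 116068
emp_id=905: ✓ → 93100
emp_id=906: ✓ → 125378
emp_id=907: ✓ → 149840
emp_id=908: ✓ → 87077
emp_id=909: ✓ → 115034
ops_sum = 75556 + 73080 + 92485 + 139928 + 116068 + 93100 + 125378 + 149840 + 87077 + 115034 = 1067546

1067546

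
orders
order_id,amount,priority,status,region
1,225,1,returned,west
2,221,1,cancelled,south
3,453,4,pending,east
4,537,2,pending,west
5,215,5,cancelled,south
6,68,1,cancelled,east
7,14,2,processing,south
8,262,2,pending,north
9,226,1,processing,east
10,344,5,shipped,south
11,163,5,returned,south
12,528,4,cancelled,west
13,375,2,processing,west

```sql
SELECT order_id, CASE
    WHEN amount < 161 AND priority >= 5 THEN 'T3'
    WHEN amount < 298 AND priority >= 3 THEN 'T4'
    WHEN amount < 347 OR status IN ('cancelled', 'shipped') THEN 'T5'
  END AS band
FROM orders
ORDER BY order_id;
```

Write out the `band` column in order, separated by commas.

order_id=1: amount < 347 OR status IN ('cancelled', 'shipped') → T5
order_id=2: amount < 347 OR status IN ('cancelled', 'shipped') → T5
order_id=3: (no match → NULL) → NULL
order_id=4: (no match → NULL) → NULL
order_id=5: amount < 298 AND priority >= 3 → T4
order_id=6: amount < 347 OR status IN ('cancelled', 'shipped') → T5
order_id=7: amount < 347 OR status IN ('cancelled', 'shipped') → T5
order_id=8: amount < 347 OR status IN ('cancelled', 'shipped') → T5
order_id=9: amount < 347 OR status IN ('cancelled', 'shipped') → T5
order_id=10: amount < 347 OR status IN ('cancelled', 'shipped') → T5
order_id=11: amount < 298 AND priority >= 3 → T4
order_id=12: amount < 347 OR status IN ('cancelled', 'shipped') → T5
order_id=13: (no match → NULL) → NULL

T5, T5, NULL, NULL, T4, T5, T5, T5, T5, T5, T4, T5, NULL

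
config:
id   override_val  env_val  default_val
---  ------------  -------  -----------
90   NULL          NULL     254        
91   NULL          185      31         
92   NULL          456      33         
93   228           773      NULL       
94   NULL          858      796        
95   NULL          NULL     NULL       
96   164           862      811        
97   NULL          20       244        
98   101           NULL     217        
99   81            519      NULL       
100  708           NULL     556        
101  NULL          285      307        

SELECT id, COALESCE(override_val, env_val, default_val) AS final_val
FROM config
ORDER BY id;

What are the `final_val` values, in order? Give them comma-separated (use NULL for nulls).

id=90: override_val=NULL, env_val=NULL, default_val=254 → 254
id=91: override_val=NULL, env_val=185 → 185
id=92: override_val=NULL, env_val=456 → 456
id=93: override_val=228 → 228
id=94: override_val=NULL, env_val=858 → 858
id=95: override_val=NULL, env_val=NULL, default_val=NULL (all NULL) → NULL
id=96: override_val=164 → 164
id=97: override_val=NULL, env_val=20 → 20
id=98: override_val=101 → 101
id=99: override_val=81 → 81
id=100: override_val=708 → 708
id=101: override_val=NULL, env_val=285 → 285

254, 185, 456, 228, 858, NULL, 164, 20, 101, 81, 708, 285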